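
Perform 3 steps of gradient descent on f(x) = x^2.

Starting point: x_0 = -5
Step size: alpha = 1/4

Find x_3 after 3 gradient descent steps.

f(x) = x^2, f'(x) = 2x + (0)
Step 1: f'(-5) = -10, x_1 = -5 - 1/4 * -10 = -5/2
Step 2: f'(-5/2) = -5, x_2 = -5/2 - 1/4 * -5 = -5/4
Step 3: f'(-5/4) = -5/2, x_3 = -5/4 - 1/4 * -5/2 = -5/8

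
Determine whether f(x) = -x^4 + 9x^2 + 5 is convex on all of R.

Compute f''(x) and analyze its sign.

f(x) = -x^4 + 9x^2 + 5
f'(x) = -4x^3 + 18x
f''(x) = -12x^2 + 18
f''(x) = -12x^2 + 18 -> -inf as |x| -> inf
Therefore, f is not globally convex on R.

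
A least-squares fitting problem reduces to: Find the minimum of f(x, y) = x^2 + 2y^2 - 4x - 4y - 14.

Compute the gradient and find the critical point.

f(x,y) = x^2 + 2y^2 - 4x - 4y - 14
df/dx = 2x + (-4) = 0  =>  x = 2
df/dy = 4y + (-4) = 0  =>  y = 1
f(2, 1) = 1*(2)^2 + 2*(1)^2 + -4*(2) + -4*(1) + -14 = -20
Hessian is diagonal with entries 2, 4 > 0, so this is a minimum.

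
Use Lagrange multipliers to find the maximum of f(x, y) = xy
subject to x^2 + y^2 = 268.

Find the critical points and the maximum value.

Lagrange conditions: y = 2*lambda*x and x = 2*lambda*y
If x = 0 then y = 0, violating the constraint, so x, y != 0.
Dividing: y/x = x/y => x^2 = y^2 => y = x or y = -x
Constraint: 2x^2 = 268 => x^2 = 134 => x = +/-sqrt(134)
Critical points: (sqrt(134), sqrt(134)), (-sqrt(134), -sqrt(134)), (sqrt(134), -sqrt(134)), (-sqrt(134), sqrt(134))
  y = x:  xy = x^2 = 134  at (sqrt(134), sqrt(134)) and (-sqrt(134), -sqrt(134))
  y = -x: xy = -x^2 = -134 at (sqrt(134), -sqrt(134)) and (-sqrt(134), sqrt(134))
Maximum xy = 134 at (sqrt(134), sqrt(134)) and (-sqrt(134), -sqrt(134))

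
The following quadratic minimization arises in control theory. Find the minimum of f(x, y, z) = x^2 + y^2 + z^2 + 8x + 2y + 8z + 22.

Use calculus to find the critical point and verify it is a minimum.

f(x,y,z) = x^2 + y^2 + z^2 + 8x + 2y + 8z + 22
df/dx = 2x + (8) = 0 => x = -4
df/dy = 2y + (2) = 0 => y = -1
df/dz = 2z + (8) = 0 => z = -4
f(-4,-1,-4) = 1*(-4)^2 + 1*(-1)^2 + 1*(-4)^2 + 8*(-4) + 2*(-1) + 8*(-4) + 22 = -11
Hessian is diagonal with entries 2, 2, 2 > 0, confirmed minimum.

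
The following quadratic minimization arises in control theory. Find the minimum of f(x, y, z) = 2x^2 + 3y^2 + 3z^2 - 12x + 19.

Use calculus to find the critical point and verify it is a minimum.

f(x,y,z) = 2x^2 + 3y^2 + 3z^2 - 12x + 19
df/dx = 4x + (-12) = 0 => x = 3
df/dy = 6y + (0) = 0 => y = 0
df/dz = 6z + (0) = 0 => z = 0
f(3,0,0) = 2*(3)^2 + 3*(0)^2 + 3*(0)^2 + -12*(3) + 19 = 1
Hessian is diagonal with entries 4, 6, 6 > 0, confirmed minimum.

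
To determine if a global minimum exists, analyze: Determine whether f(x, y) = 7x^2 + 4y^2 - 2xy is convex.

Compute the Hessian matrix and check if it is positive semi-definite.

f(x,y) = 7x^2 + 4y^2 - 2xy
Hessian H = [[14, -2], [-2, 8]]
trace(H) = 22, det(H) = 108
Eigenvalues: (22 +/- sqrt(52)) / 2 = 14.61, 7.394
Since both eigenvalues > 0, f is convex.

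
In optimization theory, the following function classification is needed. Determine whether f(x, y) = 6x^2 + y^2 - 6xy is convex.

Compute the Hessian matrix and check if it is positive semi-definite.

f(x,y) = 6x^2 + y^2 - 6xy
Hessian H = [[12, -6], [-6, 2]]
trace(H) = 14, det(H) = -12
Eigenvalues: (14 +/- sqrt(244)) / 2 = 14.81, -0.8102
Since not both eigenvalues positive, f is neither convex nor concave.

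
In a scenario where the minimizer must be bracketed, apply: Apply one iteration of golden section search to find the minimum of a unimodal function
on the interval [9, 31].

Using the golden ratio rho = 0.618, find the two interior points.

Golden section search on [9, 31].
Golden ratio rho = 0.618 (approx).
Interior points:
  x_1 = 9 + (1-0.618)*22 = 17.4040
  x_2 = 9 + 0.618*22 = 22.5960
Compare f(x_1) and f(x_2) to determine which subinterval to keep.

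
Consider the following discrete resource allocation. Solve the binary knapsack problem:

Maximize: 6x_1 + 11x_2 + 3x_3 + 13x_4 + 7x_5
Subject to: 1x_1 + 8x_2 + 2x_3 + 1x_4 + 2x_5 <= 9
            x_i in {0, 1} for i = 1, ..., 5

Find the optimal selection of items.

Items: item 1 (v=6, w=1), item 2 (v=11, w=8), item 3 (v=3, w=2), item 4 (v=13, w=1), item 5 (v=7, w=2)
Capacity: 9
Checking all 32 subsets (w = total weight, v = total value):
  {}: w = 0, v = 0
  {1}: w = 1, v = 6
  {2}: w = 8, v = 11
  {3}: w = 2, v = 3
  {4}: w = 1, v = 13
  {5}: w = 2, v = 7
  {1, 2}: w = 9, v = 17
  {1, 3}: w = 3, v = 9
  {1, 4}: w = 2, v = 19
  {1, 5}: w = 3, v = 13
  {2, 3}: w = 10 > 9, infeasible
  {2, 4}: w = 9, v = 24
  {2, 5}: w = 10 > 9, infeasible
  {3, 4}: w = 3, v = 16
  {3, 5}: w = 4, v = 10
  {4, 5}: w = 3, v = 20
  {1, 2, 3}: w = 11 > 9, infeasible
  {1, 2, 4}: w = 10 > 9, infeasible
  {1, 2, 5}: w = 11 > 9, infeasible
  {1, 3, 4}: w = 4, v = 22
  {1, 3, 5}: w = 5, v = 16
  {1, 4, 5}: w = 4, v = 26
  {2, 3, 4}: w = 11 > 9, infeasible
  {2, 3, 5}: w = 12 > 9, infeasible
  {2, 4, 5}: w = 11 > 9, infeasible
  {3, 4, 5}: w = 5, v = 23
  {1, 2, 3, 4}: w = 12 > 9, infeasible
  {1, 2, 3, 5}: w = 13 > 9, infeasible
  {1, 2, 4, 5}: w = 12 > 9, infeasible
  {1, 3, 4, 5}: w = 6, v = 29
  {2, 3, 4, 5}: w = 13 > 9, infeasible
  {1, 2, 3, 4, 5}: w = 14 > 9, infeasible
Best feasible subset: items [1, 3, 4, 5]
Total weight: 6 <= 9, total value: 29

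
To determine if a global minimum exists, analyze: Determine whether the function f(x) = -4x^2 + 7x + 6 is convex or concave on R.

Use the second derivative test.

f(x) = -4x^2 + 7x + 6
f'(x) = -8x + 7
f''(x) = -8
Since f''(x) = -8 < 0 for all x, f is concave on R.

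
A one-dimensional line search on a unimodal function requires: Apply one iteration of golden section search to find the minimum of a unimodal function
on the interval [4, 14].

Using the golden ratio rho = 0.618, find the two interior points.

Golden section search on [4, 14].
Golden ratio rho = 0.618 (approx).
Interior points:
  x_1 = 4 + (1-0.618)*10 = 7.8200
  x_2 = 4 + 0.618*10 = 10.1800
Compare f(x_1) and f(x_2) to determine which subinterval to keep.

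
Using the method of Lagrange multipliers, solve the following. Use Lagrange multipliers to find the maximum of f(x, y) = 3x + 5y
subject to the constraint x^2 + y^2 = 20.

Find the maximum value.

Set up Lagrange conditions: grad f = lambda * grad g
  3 = 2*lambda*x
  5 = 2*lambda*y
From these: x/y = 3/5, so x = 3t, y = 5t for some t.
Substitute into constraint: (3t)^2 + (5t)^2 = 20
  t^2 * 34 = 20
  t = sqrt(20/34)
Maximum = 3*x + 5*y = (3^2 + 5^2)*t = 34 * sqrt(20/34) = sqrt(680)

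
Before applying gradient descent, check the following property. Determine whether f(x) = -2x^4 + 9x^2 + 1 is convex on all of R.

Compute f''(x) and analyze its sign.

f(x) = -2x^4 + 9x^2 + 1
f'(x) = -8x^3 + 18x
f''(x) = -24x^2 + 18
f''(x) = -24x^2 + 18 -> -inf as |x| -> inf
Therefore, f is not globally convex on R.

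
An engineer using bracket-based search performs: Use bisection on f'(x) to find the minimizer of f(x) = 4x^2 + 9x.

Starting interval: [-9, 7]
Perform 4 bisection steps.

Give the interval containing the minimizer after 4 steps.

Finding critical point of f(x) = 4x^2 + 9x using bisection on f'(x) = 8x + 9.
f'(x) = 0 when x = -9/8.
Starting interval: [-9, 7]
Step 1: mid = -1, f'(mid) = 1, new interval = [-9, -1]
Step 2: mid = -5, f'(mid) = -31, new interval = [-5, -1]
Step 3: mid = -3, f'(mid) = -15, new interval = [-3, -1]
Step 4: mid = -2, f'(mid) = -7, new interval = [-2, -1]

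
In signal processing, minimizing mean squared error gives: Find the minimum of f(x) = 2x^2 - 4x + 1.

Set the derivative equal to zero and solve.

f(x) = 2x^2 - 4x + 1
f'(x) = 4x + (-4) = 0
x = 4/4 = 1
f(1) = -1
Since f''(x) = 4 > 0, this is a minimum.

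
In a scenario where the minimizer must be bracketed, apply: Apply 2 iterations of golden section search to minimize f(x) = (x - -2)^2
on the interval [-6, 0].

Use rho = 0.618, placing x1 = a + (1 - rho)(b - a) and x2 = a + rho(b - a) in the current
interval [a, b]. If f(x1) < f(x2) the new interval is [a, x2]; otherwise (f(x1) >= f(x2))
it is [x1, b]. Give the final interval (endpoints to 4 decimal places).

Golden section search for min of f(x) = (x - -2)^2 on [-6, 0].
Each step: x1 = a + (1 - rho)(b - a), x2 = a + rho(b - a); if f(x1) < f(x2) keep [a, x2], otherwise keep [x1, b].
Step 1: [-6.0000, 0.0000], x1=-3.7080 (f=2.9173), x2=-2.2920 (f=0.0853); f(x1) > f(x2) => keep [-3.7080, 0.0000]
Step 2: [-3.7080, 0.0000], x1=-2.2915 (f=0.0850), x2=-1.4165 (f=0.3405); f(x1) < f(x2) => keep [-3.7080, -1.4165]
Final interval: [-3.7080, -1.4165]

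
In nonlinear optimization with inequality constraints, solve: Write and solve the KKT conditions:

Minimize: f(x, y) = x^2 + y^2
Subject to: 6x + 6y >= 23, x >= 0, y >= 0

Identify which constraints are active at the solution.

KKT conditions for min x^2 + y^2 s.t. 6x + 6y >= 23, x >= 0, y >= 0:
Stationarity: 2x = mu*6 + mu_x, 2y = mu*6 + mu_y, with mu, mu_x, mu_y >= 0
Complementary slackness: mu*(6x + 6y - 23) = 0, mu_x*x = 0, mu_y*y = 0
(0, 0) is infeasible (6*0 + 6*0 < 23), so if mu = 0 stationarity would force x = mu_x/2 >= 0, y = mu_y/2 >= 0 with mu_x*x = mu_y*y = 0, i.e. x = y = 0: contradiction. Hence mu > 0 and 6x + 6y = 23 is active.
Try x > 0, y > 0 (so mu_x = mu_y = 0): x = 6*mu/2, y = 6*mu/2
Substitute: 6*(6*mu/2) + 6*(6*mu/2) = 23
  mu*72/2 = 23 => mu = 23/36
x* = 23/12 > 0, y* = 23/12 > 0, consistent with mu_x = mu_y = 0.
f is convex and the constraints are linear, so this KKT point is the global minimum.
f* = 529/72
Active constraints: 6x + 6y >= 23 (holds with equality, mu = 23/36 > 0); x >= 0 and y >= 0 are inactive (mu_x = mu_y = 0).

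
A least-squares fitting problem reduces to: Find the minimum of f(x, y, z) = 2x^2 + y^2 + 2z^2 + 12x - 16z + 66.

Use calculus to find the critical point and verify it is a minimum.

f(x,y,z) = 2x^2 + y^2 + 2z^2 + 12x - 16z + 66
df/dx = 4x + (12) = 0 => x = -3
df/dy = 2y + (0) = 0 => y = 0
df/dz = 4z + (-16) = 0 => z = 4
f(-3,0,4) = 2*(-3)^2 + 1*(0)^2 + 2*(4)^2 + 12*(-3) + -16*(4) + 66 = 16
Hessian is diagonal with entries 4, 2, 4 > 0, confirmed minimum.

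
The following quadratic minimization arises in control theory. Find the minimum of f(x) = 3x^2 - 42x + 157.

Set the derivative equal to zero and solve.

f(x) = 3x^2 - 42x + 157
f'(x) = 6x + (-42) = 0
x = 42/6 = 7
f(7) = 10
Since f''(x) = 6 > 0, this is a minimum.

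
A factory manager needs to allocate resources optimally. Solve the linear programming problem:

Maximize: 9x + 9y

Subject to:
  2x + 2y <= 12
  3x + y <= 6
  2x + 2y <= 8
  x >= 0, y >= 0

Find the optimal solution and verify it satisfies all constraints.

Feasible vertices: (0, 0), (0, 4), (1, 3), (2, 0)
Objective 9x + 9y at each vertex:
  (0, 0): 0
  (0, 4): 36
  (1, 3): 36
  (2, 0): 18
Maximum is 36 at (0, 4).
Verify constraints at (x, y) = (0, 4):
  2*0 + 2*4 = 8 <= 12
  3*0 + 1*4 = 4 <= 6
  2*0 + 2*4 = 8 <= 8 (active)
  x = 0 >= 0, y = 4 >= 0. All constraints satisfied.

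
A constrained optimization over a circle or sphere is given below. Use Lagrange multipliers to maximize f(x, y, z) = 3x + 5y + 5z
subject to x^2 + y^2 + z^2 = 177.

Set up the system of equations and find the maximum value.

Lagrange conditions: 3 = 2*lambda*x, 5 = 2*lambda*y, 5 = 2*lambda*z
So x:3 = y:5 = z:5, i.e. x = 3t, y = 5t, z = 5t
Constraint: t^2*(3^2 + 5^2 + 5^2) = 177
  t^2 * 59 = 177  =>  t = sqrt(3)
Maximum = 3*3t + 5*5t + 5*5t = 59*sqrt(3) = sqrt(10443)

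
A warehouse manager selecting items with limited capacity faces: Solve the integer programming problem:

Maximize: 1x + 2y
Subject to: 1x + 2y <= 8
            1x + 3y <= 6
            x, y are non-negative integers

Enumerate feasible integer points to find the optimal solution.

Constraint 1: 1x + 2y <= 8
Constraint 2: 1x + 3y <= 6
Feasible x range (need y >= 0): 0 <= x <= min(8/1, 6/1) => x in {0, ..., 6}.
Enumerate feasible integer points row by row (the coefficient of y is 2 > 0, so for each x the largest feasible y gives the best value):
  x = 0: y <= min((8 - 1*0)/2, (6 - 1*0)/3) => y in {0, ..., 2}; best 1*0 + 2*2 = 4
  x = 1: y <= min((8 - 1*1)/2, (6 - 1*1)/3) => y in {0, ..., 1}; best 1*1 + 2*1 = 3
  x = 2: y <= min((8 - 1*2)/2, (6 - 1*2)/3) => y in {0, ..., 1}; best 1*2 + 2*1 = 4
  x = 3: y <= min((8 - 1*3)/2, (6 - 1*3)/3) => y in {0, ..., 1}; best 1*3 + 2*1 = 5
  x = 4: y <= min((8 - 1*4)/2, (6 - 1*4)/3) => y in {0}; best 1*4 + 2*0 = 4
  x = 5: y <= min((8 - 1*5)/2, (6 - 1*5)/3) => y in {0}; best 1*5 + 2*0 = 5
  x = 6: y <= min((8 - 1*6)/2, (6 - 1*6)/3) => y in {0}; best 1*6 + 2*0 = 6
The maximum 1x + 2y = 6 is achieved at x = 6, y = 0.
Check: 1*6 + 2*0 = 6 <= 8 and 1*6 + 3*0 = 6 <= 6.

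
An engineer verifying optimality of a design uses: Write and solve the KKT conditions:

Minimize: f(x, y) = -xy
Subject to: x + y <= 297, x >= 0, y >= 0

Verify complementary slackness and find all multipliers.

Problem: min -xy s.t. x + y <= 297 (multiplier lambda), x >= 0 (mu_x), y >= 0 (mu_y)
KKT stationarity: -y + lambda - mu_x = 0, -x + lambda - mu_y = 0, with lambda, mu_x, mu_y >= 0
Complementary slackness: lambda*(x + y - 297) = 0, mu_x*x = 0, mu_y*y = 0
If lambda = 0: y = -mu_x <= 0 and x = -mu_y <= 0 force x = y = 0 with f = 0; but x = y = 297/2 is feasible with f = -88209/4 < 0, so this is not the minimum. Hence lambda > 0 and x + y = 297.
Try x > 0, y > 0 (so mu_x = mu_y = 0): y = lambda, x = lambda => x = y = lambda
x + y = 297 => 2*lambda = 297 => lambda = 297/2
x* = y* = 297/2 > 0, consistent with mu_x = mu_y = 0.
(Any feasible point with x = 0 or y = 0 has f = 0 > -88209/4, so the minimum is not on those boundaries.)
min(-xy) = -88209/4 (i.e. max xy = 88209/4)
Multipliers: lambda = 297/2, mu_x = 0, mu_y = 0
Complementary slackness: lambda*(x + y - 297) = 297/2*(297/2 + 297/2 - 297) = 0, mu_x*x = 0*297/2 = 0, mu_y*y = 0*297/2 = 0. Satisfied.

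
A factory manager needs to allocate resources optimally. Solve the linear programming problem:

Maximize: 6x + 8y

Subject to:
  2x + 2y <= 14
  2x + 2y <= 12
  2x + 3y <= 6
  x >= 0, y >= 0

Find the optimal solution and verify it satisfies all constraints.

Feasible vertices: (0, 0), (0, 2), (3, 0)
Objective 6x + 8y at each vertex:
  (0, 0): 0
  (0, 2): 16
  (3, 0): 18
Maximum is 18 at (3, 0).
Verify constraints at (x, y) = (3, 0):
  2*3 + 2*0 = 6 <= 14
  2*3 + 2*0 = 6 <= 12
  2*3 + 3*0 = 6 <= 6 (active)
  x = 3 >= 0, y = 0 >= 0. All constraints satisfied.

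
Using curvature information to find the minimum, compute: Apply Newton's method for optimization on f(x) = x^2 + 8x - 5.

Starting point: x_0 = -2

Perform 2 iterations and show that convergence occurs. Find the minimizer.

f(x) = x^2 + 8x - 5, f'(x) = 2x + (8), f''(x) = 2
Step 1: f'(-2) = 4, x_1 = -2 - 4/2 = -4
Step 2: f'(-4) = 0, x_2 = -4 (converged)
Newton's method converges in 1 step for quadratics.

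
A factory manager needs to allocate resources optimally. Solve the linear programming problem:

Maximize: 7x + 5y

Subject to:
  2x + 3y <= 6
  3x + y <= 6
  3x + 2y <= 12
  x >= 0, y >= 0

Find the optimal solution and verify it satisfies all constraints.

Feasible vertices: (0, 0), (0, 2), (12/7, 6/7), (2, 0)
Objective 7x + 5y at each vertex:
  (0, 0): 0
  (0, 2): 10
  (12/7, 6/7): 114/7
  (2, 0): 14
Maximum is 114/7 at (12/7, 6/7).
Verify constraints at (x, y) = (12/7, 6/7):
  2*(12/7) + 3*(6/7) = 6 <= 6 (active)
  3*(12/7) + 1*(6/7) = 6 <= 6 (active)
  3*(12/7) + 2*(6/7) = 48/7 <= 12
  x = 12/7 >= 0, y = 6/7 >= 0. All constraints satisfied.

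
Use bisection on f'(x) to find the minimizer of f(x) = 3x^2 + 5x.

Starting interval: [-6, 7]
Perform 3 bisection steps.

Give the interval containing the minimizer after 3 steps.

Finding critical point of f(x) = 3x^2 + 5x using bisection on f'(x) = 6x + 5.
f'(x) = 0 when x = -5/6.
Starting interval: [-6, 7]
Step 1: mid = 1/2, f'(mid) = 8, new interval = [-6, 1/2]
Step 2: mid = -11/4, f'(mid) = -23/2, new interval = [-11/4, 1/2]
Step 3: mid = -9/8, f'(mid) = -7/4, new interval = [-9/8, 1/2]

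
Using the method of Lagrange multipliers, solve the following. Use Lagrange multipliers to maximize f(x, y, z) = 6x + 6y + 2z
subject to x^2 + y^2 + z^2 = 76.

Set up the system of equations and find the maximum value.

Lagrange conditions: 6 = 2*lambda*x, 6 = 2*lambda*y, 2 = 2*lambda*z
So x:6 = y:6 = z:2, i.e. x = 6t, y = 6t, z = 2t
Constraint: t^2*(6^2 + 6^2 + 2^2) = 76
  t^2 * 76 = 76  =>  t = sqrt(1)
Maximum = 6*6t + 6*6t + 2*2t = 76*sqrt(1) = 76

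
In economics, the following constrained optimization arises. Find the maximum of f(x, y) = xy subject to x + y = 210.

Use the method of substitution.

Substitute y = 210 - x into f(x,y) = xy:
g(x) = x(210 - x) = 210x - x^2
g'(x) = 210 - 2x = 0  =>  x = 105
y = 210 - 105 = 105
Maximum value = 105 * 105 = 11025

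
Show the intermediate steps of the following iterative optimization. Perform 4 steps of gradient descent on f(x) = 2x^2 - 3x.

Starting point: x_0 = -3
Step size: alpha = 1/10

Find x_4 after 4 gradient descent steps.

f(x) = 2x^2 - 3x, f'(x) = 4x + (-3)
Step 1: f'(-3) = -15, x_1 = -3 - 1/10 * -15 = -3/2
Step 2: f'(-3/2) = -9, x_2 = -3/2 - 1/10 * -9 = -3/5
Step 3: f'(-3/5) = -27/5, x_3 = -3/5 - 1/10 * -27/5 = -3/50
Step 4: f'(-3/50) = -81/25, x_4 = -3/50 - 1/10 * -81/25 = 33/125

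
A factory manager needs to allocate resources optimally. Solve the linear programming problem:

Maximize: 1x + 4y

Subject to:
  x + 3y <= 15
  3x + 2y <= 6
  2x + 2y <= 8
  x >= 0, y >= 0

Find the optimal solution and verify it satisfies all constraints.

Feasible vertices: (0, 0), (0, 3), (2, 0)
Objective 1x + 4y at each vertex:
  (0, 0): 0
  (0, 3): 12
  (2, 0): 2
Maximum is 12 at (0, 3).
Verify constraints at (x, y) = (0, 3):
  1*0 + 3*3 = 9 <= 15
  3*0 + 2*3 = 6 <= 6 (active)
  2*0 + 2*3 = 6 <= 8
  x = 0 >= 0, y = 3 >= 0. All constraints satisfied.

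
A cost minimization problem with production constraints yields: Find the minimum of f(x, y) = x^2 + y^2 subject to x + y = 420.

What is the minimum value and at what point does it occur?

Substitute y = 420 - x into f(x,y) = x^2 + y^2:
g(x) = x^2 + (420 - x)^2 = 2x^2 - 840x + 176400
g'(x) = 4x - 840 = 0  =>  x = 210
y = 420 - 210 = 210
Minimum value = 210^2 + 210^2 = 88200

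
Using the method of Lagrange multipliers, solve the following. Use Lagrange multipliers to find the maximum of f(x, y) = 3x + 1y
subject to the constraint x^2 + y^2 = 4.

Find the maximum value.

Set up Lagrange conditions: grad f = lambda * grad g
  3 = 2*lambda*x
  1 = 2*lambda*y
From these: x/y = 3/1, so x = 3t, y = 1t for some t.
Substitute into constraint: (3t)^2 + (1t)^2 = 4
  t^2 * 10 = 4
  t = sqrt(4/10)
Maximum = 3*x + 1*y = (3^2 + 1^2)*t = 10 * sqrt(4/10) = sqrt(40)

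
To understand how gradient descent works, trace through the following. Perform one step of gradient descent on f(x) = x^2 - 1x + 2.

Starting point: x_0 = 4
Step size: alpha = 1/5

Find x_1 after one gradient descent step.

f(x) = x^2 - 1x + 2
f'(x) = 2x - 1
f'(4) = 2*4 + (-1) = 7
x_1 = x_0 - alpha * f'(x_0) = 4 - 1/5 * 7 = 13/5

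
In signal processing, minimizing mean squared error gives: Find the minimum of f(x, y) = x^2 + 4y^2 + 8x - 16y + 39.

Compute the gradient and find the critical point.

f(x,y) = x^2 + 4y^2 + 8x - 16y + 39
df/dx = 2x + (8) = 0  =>  x = -4
df/dy = 8y + (-16) = 0  =>  y = 2
f(-4, 2) = 1*(-4)^2 + 4*(2)^2 + 8*(-4) + -16*(2) + 39 = 7
Hessian is diagonal with entries 2, 8 > 0, so this is a minimum.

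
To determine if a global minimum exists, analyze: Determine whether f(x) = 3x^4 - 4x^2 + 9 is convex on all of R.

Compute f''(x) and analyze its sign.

f(x) = 3x^4 - 4x^2 + 9
f'(x) = 12x^3 + -8x
f''(x) = 36x^2 + -8
f''(0) = -8 < 0, so not convex near x = 0
Therefore, f is not globally convex on R.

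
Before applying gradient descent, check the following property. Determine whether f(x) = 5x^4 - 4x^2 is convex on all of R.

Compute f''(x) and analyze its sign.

f(x) = 5x^4 - 4x^2
f'(x) = 20x^3 + -8x
f''(x) = 60x^2 + -8
f''(0) = -8 < 0, so not convex near x = 0
Therefore, f is not globally convex on R.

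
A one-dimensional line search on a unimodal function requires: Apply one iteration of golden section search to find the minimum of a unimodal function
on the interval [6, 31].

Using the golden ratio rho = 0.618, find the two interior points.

Golden section search on [6, 31].
Golden ratio rho = 0.618 (approx).
Interior points:
  x_1 = 6 + (1-0.618)*25 = 15.5500
  x_2 = 6 + 0.618*25 = 21.4500
Compare f(x_1) and f(x_2) to determine which subinterval to keep.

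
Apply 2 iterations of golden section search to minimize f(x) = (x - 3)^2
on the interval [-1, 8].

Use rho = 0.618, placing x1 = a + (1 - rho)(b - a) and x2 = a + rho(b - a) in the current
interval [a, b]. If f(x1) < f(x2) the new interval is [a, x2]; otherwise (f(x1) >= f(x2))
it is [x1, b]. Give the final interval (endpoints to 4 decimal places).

Golden section search for min of f(x) = (x - 3)^2 on [-1, 8].
Each step: x1 = a + (1 - rho)(b - a), x2 = a + rho(b - a); if f(x1) < f(x2) keep [a, x2], otherwise keep [x1, b].
Step 1: [-1.0000, 8.0000], x1=2.4380 (f=0.3158), x2=4.5620 (f=2.4398); f(x1) < f(x2) => keep [-1.0000, 4.5620]
Step 2: [-1.0000, 4.5620], x1=1.1247 (f=3.5168), x2=2.4373 (f=0.3166); f(x1) > f(x2) => keep [1.1247, 4.5620]
Final interval: [1.1247, 4.5620]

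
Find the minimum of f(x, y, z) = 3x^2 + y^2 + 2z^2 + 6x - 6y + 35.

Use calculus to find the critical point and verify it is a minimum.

f(x,y,z) = 3x^2 + y^2 + 2z^2 + 6x - 6y + 35
df/dx = 6x + (6) = 0 => x = -1
df/dy = 2y + (-6) = 0 => y = 3
df/dz = 4z + (0) = 0 => z = 0
f(-1,3,0) = 3*(-1)^2 + 1*(3)^2 + 2*(0)^2 + 6*(-1) + -6*(3) + 35 = 23
Hessian is diagonal with entries 6, 2, 4 > 0, confirmed minimum.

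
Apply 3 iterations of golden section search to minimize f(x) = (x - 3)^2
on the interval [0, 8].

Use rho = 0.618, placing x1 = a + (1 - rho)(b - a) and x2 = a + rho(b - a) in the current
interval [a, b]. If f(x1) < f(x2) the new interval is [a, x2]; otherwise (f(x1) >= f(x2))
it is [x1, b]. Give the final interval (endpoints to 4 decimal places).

Golden section search for min of f(x) = (x - 3)^2 on [0, 8].
Each step: x1 = a + (1 - rho)(b - a), x2 = a + rho(b - a); if f(x1) < f(x2) keep [a, x2], otherwise keep [x1, b].
Step 1: [0.0000, 8.0000], x1=3.0560 (f=0.0031), x2=4.9440 (f=3.7791); f(x1) < f(x2) => keep [0.0000, 4.9440]
Step 2: [0.0000, 4.9440], x1=1.8886 (f=1.2352), x2=3.0554 (f=0.0031); f(x1) > f(x2) => keep [1.8886, 4.9440]
Step 3: [1.8886, 4.9440], x1=3.0558 (f=0.0031), x2=3.7768 (f=0.6035); f(x1) < f(x2) => keep [1.8886, 3.7768]
Final interval: [1.8886, 3.7768]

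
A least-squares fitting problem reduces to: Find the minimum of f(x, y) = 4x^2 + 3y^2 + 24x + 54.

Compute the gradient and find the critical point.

f(x,y) = 4x^2 + 3y^2 + 24x + 54
df/dx = 8x + (24) = 0  =>  x = -3
df/dy = 6y + (0) = 0  =>  y = 0
f(-3, 0) = 4*(-3)^2 + 3*(0)^2 + 24*(-3) + 54 = 18
Hessian is diagonal with entries 8, 6 > 0, so this is a minimum.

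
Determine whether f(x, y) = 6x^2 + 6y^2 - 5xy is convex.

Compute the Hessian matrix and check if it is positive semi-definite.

f(x,y) = 6x^2 + 6y^2 - 5xy
Hessian H = [[12, -5], [-5, 12]]
trace(H) = 24, det(H) = 119
Eigenvalues: (24 +/- sqrt(100)) / 2 = 17, 7
Since both eigenvalues > 0, f is convex.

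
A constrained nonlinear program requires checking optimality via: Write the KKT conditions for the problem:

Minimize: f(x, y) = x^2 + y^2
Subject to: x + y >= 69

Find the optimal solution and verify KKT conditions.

KKT conditions for min x^2 + y^2 s.t. x + y >= 69:
Stationarity: 2x = mu, 2y = mu
So x = y = mu/2.
Complementary slackness: mu*(x + y - 69) = 0
Primal feasibility: x + y >= 69; dual feasibility: mu >= 0
If mu = 0 then x = y = 0, but 0 + 0 < 69 is infeasible, so the constraint is active.
Constraint active: x + y = 2*(mu/2) = 69 => mu = 69
x = y = 69/2, f = 4761/2
Verify: stationarity 2*(69/2) = 69 = mu; primal 69/2 + 69/2 = 69 >= 69; dual mu = 69 >= 0; complementary slackness 69*(69 - 69) = 0. All KKT conditions hold.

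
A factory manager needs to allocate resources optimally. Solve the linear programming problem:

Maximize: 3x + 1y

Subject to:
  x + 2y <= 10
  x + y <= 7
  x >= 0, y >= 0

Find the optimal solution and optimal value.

Feasible vertices: (0, 0), (0, 5), (4, 3), (7, 0)
Objective 3x + 1y at each:
  (0, 0): 0
  (0, 5): 5
  (4, 3): 15
  (7, 0): 21
Maximum is 21 at (7, 0).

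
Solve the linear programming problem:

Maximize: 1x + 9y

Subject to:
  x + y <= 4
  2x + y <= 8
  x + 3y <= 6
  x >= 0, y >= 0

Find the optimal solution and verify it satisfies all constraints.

Feasible vertices: (0, 0), (0, 2), (3, 1), (4, 0)
Objective 1x + 9y at each vertex:
  (0, 0): 0
  (0, 2): 18
  (3, 1): 12
  (4, 0): 4
Maximum is 18 at (0, 2).
Verify constraints at (x, y) = (0, 2):
  1*0 + 1*2 = 2 <= 4
  2*0 + 1*2 = 2 <= 8
  1*0 + 3*2 = 6 <= 6 (active)
  x = 0 >= 0, y = 2 >= 0. All constraints satisfied.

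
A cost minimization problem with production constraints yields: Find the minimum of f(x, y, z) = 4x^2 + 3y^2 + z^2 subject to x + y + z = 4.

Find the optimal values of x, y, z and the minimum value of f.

Using Lagrange multipliers on f = 4x^2 + 3y^2 + z^2 with constraint x + y + z = 4:
Conditions: 2*4*x = lambda, 2*3*y = lambda, 2*1*z = lambda
So x = lambda/8, y = lambda/6, z = lambda/2
Substituting into constraint: lambda * (19/24) = 4
lambda = 96/19
x = 12/19, y = 16/19, z = 48/19
Minimum value = 192/19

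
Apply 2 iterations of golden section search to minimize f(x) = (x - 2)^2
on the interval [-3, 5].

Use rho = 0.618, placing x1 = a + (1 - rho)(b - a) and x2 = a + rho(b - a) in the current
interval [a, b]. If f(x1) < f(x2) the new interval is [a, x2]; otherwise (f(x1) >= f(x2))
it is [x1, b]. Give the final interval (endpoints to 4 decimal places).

Golden section search for min of f(x) = (x - 2)^2 on [-3, 5].
Each step: x1 = a + (1 - rho)(b - a), x2 = a + rho(b - a); if f(x1) < f(x2) keep [a, x2], otherwise keep [x1, b].
Step 1: [-3.0000, 5.0000], x1=0.0560 (f=3.7791), x2=1.9440 (f=0.0031); f(x1) > f(x2) => keep [0.0560, 5.0000]
Step 2: [0.0560, 5.0000], x1=1.9446 (f=0.0031), x2=3.1114 (f=1.2352); f(x1) < f(x2) => keep [0.0560, 3.1114]
Final interval: [0.0560, 3.1114]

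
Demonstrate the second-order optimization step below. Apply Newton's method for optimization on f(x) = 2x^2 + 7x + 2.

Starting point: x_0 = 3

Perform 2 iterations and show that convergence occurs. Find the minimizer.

f(x) = 2x^2 + 7x + 2, f'(x) = 4x + (7), f''(x) = 4
Step 1: f'(3) = 19, x_1 = 3 - 19/4 = -7/4
Step 2: f'(-7/4) = 0, x_2 = -7/4 (converged)
Newton's method converges in 1 step for quadratics.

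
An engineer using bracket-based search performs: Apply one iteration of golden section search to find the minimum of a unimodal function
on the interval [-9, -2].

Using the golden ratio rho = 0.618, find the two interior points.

Golden section search on [-9, -2].
Golden ratio rho = 0.618 (approx).
Interior points:
  x_1 = -9 + (1-0.618)*7 = -6.3260
  x_2 = -9 + 0.618*7 = -4.6740
Compare f(x_1) and f(x_2) to determine which subinterval to keep.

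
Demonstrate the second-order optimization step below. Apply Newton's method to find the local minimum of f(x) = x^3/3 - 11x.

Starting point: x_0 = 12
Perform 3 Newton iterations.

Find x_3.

f(x) = x^3/3 - 11x
f'(x) = x^2 - 11, f''(x) = 2x
Newton update: x_{n+1} = x_n - (x_n^2 - 11)/(2*x_n)
Step 1: x_0 = 12, f'=133, f''=24, x_1 = 155/24
Step 2: x_1 = 155/24, f'=17689/576, f''=155/12, x_2 = 30361/7440
Step 3: x_2 = 30361/7440, f'=312900721/55353600, f''=30361/3720, x_3 = 1530679921/451771680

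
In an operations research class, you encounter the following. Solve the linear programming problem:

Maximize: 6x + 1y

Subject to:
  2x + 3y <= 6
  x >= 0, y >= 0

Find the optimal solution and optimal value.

The feasible region has vertices at [(0, 0), (3, 0), (0, 2)].
Checking objective 6x + 1y at each vertex:
  (0, 0): 6*0 + 1*0 = 0
  (3, 0): 6*3 + 1*0 = 18
  (0, 2): 6*0 + 1*2 = 2
Maximum is 18 at (3, 0).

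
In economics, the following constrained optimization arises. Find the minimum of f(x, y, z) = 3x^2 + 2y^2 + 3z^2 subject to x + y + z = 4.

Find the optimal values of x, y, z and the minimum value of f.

Using Lagrange multipliers on f = 3x^2 + 2y^2 + 3z^2 with constraint x + y + z = 4:
Conditions: 2*3*x = lambda, 2*2*y = lambda, 2*3*z = lambda
So x = lambda/6, y = lambda/4, z = lambda/6
Substituting into constraint: lambda * (7/12) = 4
lambda = 48/7
x = 8/7, y = 12/7, z = 8/7
Minimum value = 96/7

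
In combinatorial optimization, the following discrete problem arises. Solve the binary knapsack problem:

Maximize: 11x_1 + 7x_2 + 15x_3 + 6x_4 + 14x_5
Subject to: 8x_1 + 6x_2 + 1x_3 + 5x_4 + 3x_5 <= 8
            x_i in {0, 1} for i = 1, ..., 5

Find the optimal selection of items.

Items: item 1 (v=11, w=8), item 2 (v=7, w=6), item 3 (v=15, w=1), item 4 (v=6, w=5), item 5 (v=14, w=3)
Capacity: 8
Checking all 32 subsets (w = total weight, v = total value):
  {}: w = 0, v = 0
  {1}: w = 8, v = 11
  {2}: w = 6, v = 7
  {3}: w = 1, v = 15
  {4}: w = 5, v = 6
  {5}: w = 3, v = 14
  {1, 2}: w = 14 > 8, infeasible
  {1, 3}: w = 9 > 8, infeasible
  {1, 4}: w = 13 > 8, infeasible
  {1, 5}: w = 11 > 8, infeasible
  {2, 3}: w = 7, v = 22
  {2, 4}: w = 11 > 8, infeasible
  {2, 5}: w = 9 > 8, infeasible
  {3, 4}: w = 6, v = 21
  {3, 5}: w = 4, v = 29
  {4, 5}: w = 8, v = 20
  {1, 2, 3}: w = 15 > 8, infeasible
  {1, 2, 4}: w = 19 > 8, infeasible
  {1, 2, 5}: w = 17 > 8, infeasible
  {1, 3, 4}: w = 14 > 8, infeasible
  {1, 3, 5}: w = 12 > 8, infeasible
  {1, 4, 5}: w = 16 > 8, infeasible
  {2, 3, 4}: w = 12 > 8, infeasible
  {2, 3, 5}: w = 10 > 8, infeasible
  {2, 4, 5}: w = 14 > 8, infeasible
  {3, 4, 5}: w = 9 > 8, infeasible
  {1, 2, 3, 4}: w = 20 > 8, infeasible
  {1, 2, 3, 5}: w = 18 > 8, infeasible
  {1, 2, 4, 5}: w = 22 > 8, infeasible
  {1, 3, 4, 5}: w = 17 > 8, infeasible
  {2, 3, 4, 5}: w = 15 > 8, infeasible
  {1, 2, 3, 4, 5}: w = 23 > 8, infeasible
Best feasible subset: items [3, 5]
Total weight: 4 <= 8, total value: 29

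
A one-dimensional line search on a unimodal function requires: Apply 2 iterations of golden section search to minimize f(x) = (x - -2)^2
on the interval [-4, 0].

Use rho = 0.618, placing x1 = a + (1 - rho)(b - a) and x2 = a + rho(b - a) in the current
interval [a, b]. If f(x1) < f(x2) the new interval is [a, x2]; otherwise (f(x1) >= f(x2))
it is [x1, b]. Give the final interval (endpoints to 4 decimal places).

Golden section search for min of f(x) = (x - -2)^2 on [-4, 0].
Each step: x1 = a + (1 - rho)(b - a), x2 = a + rho(b - a); if f(x1) < f(x2) keep [a, x2], otherwise keep [x1, b].
Step 1: [-4.0000, 0.0000], x1=-2.4720 (f=0.2228), x2=-1.5280 (f=0.2228); f(x1) = f(x2) (tie, not '<') => keep [-2.4720, 0.0000]
Step 2: [-2.4720, 0.0000], x1=-1.5277 (f=0.2231), x2=-0.9443 (f=1.1145); f(x1) < f(x2) => keep [-2.4720, -0.9443]
Final interval: [-2.4720, -0.9443]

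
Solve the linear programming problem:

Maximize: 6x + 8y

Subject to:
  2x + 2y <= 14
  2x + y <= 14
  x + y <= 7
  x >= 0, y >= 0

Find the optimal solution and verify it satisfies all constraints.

Feasible vertices: (0, 0), (0, 7), (7, 0)
Objective 6x + 8y at each vertex:
  (0, 0): 0
  (0, 7): 56
  (7, 0): 42
Maximum is 56 at (0, 7).
Verify constraints at (x, y) = (0, 7):
  2*0 + 2*7 = 14 <= 14 (active)
  2*0 + 1*7 = 7 <= 14
  1*0 + 1*7 = 7 <= 7 (active)
  x = 0 >= 0, y = 7 >= 0. All constraints satisfied.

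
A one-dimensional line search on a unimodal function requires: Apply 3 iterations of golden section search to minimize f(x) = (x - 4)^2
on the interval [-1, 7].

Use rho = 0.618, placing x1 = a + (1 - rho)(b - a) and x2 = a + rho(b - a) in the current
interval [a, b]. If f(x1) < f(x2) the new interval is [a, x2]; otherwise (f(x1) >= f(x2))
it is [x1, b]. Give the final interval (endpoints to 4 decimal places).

Golden section search for min of f(x) = (x - 4)^2 on [-1, 7].
Each step: x1 = a + (1 - rho)(b - a), x2 = a + rho(b - a); if f(x1) < f(x2) keep [a, x2], otherwise keep [x1, b].
Step 1: [-1.0000, 7.0000], x1=2.0560 (f=3.7791), x2=3.9440 (f=0.0031); f(x1) > f(x2) => keep [2.0560, 7.0000]
Step 2: [2.0560, 7.0000], x1=3.9446 (f=0.0031), x2=5.1114 (f=1.2352); f(x1) < f(x2) => keep [2.0560, 5.1114]
Step 3: [2.0560, 5.1114], x1=3.2232 (f=0.6035), x2=3.9442 (f=0.0031); f(x1) > f(x2) => keep [3.2232, 5.1114]
Final interval: [3.2232, 5.1114]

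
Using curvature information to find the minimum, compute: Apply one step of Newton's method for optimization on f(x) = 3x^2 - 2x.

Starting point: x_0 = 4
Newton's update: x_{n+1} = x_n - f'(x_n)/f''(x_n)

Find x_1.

f(x) = 3x^2 - 2x
f'(x) = 6x + (-2), f''(x) = 6
Newton step: x_1 = x_0 - f'(x_0)/f''(x_0)
f'(4) = 22
x_1 = 4 - 22/6 = 1/3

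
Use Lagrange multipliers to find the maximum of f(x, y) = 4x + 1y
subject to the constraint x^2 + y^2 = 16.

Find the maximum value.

Set up Lagrange conditions: grad f = lambda * grad g
  4 = 2*lambda*x
  1 = 2*lambda*y
From these: x/y = 4/1, so x = 4t, y = 1t for some t.
Substitute into constraint: (4t)^2 + (1t)^2 = 16
  t^2 * 17 = 16
  t = sqrt(16/17)
Maximum = 4*x + 1*y = (4^2 + 1^2)*t = 17 * sqrt(16/17) = sqrt(272)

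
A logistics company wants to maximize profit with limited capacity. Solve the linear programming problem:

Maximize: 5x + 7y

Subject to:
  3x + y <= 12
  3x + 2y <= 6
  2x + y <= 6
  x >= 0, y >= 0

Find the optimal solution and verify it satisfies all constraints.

Feasible vertices: (0, 0), (0, 3), (2, 0)
Objective 5x + 7y at each vertex:
  (0, 0): 0
  (0, 3): 21
  (2, 0): 10
Maximum is 21 at (0, 3).
Verify constraints at (x, y) = (0, 3):
  3*0 + 1*3 = 3 <= 12
  3*0 + 2*3 = 6 <= 6 (active)
  2*0 + 1*3 = 3 <= 6
  x = 0 >= 0, y = 3 >= 0. All constraints satisfied.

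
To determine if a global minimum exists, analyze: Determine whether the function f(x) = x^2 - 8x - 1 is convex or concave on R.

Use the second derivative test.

f(x) = x^2 - 8x - 1
f'(x) = 2x - 8
f''(x) = 2
Since f''(x) = 2 > 0 for all x, f is convex on R.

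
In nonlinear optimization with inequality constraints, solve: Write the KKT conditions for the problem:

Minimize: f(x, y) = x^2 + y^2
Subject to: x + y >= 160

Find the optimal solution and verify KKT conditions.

KKT conditions for min x^2 + y^2 s.t. x + y >= 160:
Stationarity: 2x = mu, 2y = mu
So x = y = mu/2.
Complementary slackness: mu*(x + y - 160) = 0
Primal feasibility: x + y >= 160; dual feasibility: mu >= 0
If mu = 0 then x = y = 0, but 0 + 0 < 160 is infeasible, so the constraint is active.
Constraint active: x + y = 2*(mu/2) = 160 => mu = 160
x = y = 80, f = 12800
Verify: stationarity 2*80 = 160 = mu; primal 80 + 80 = 160 >= 160; dual mu = 160 >= 0; complementary slackness 160*(160 - 160) = 0. All KKT conditions hold.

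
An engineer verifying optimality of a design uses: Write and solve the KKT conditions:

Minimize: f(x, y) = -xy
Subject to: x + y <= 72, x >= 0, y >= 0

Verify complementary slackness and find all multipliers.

Problem: min -xy s.t. x + y <= 72 (multiplier lambda), x >= 0 (mu_x), y >= 0 (mu_y)
KKT stationarity: -y + lambda - mu_x = 0, -x + lambda - mu_y = 0, with lambda, mu_x, mu_y >= 0
Complementary slackness: lambda*(x + y - 72) = 0, mu_x*x = 0, mu_y*y = 0
If lambda = 0: y = -mu_x <= 0 and x = -mu_y <= 0 force x = y = 0 with f = 0; but x = y = 36 is feasible with f = -1296 < 0, so this is not the minimum. Hence lambda > 0 and x + y = 72.
Try x > 0, y > 0 (so mu_x = mu_y = 0): y = lambda, x = lambda => x = y = lambda
x + y = 72 => 2*lambda = 72 => lambda = 36
x* = y* = 36 > 0, consistent with mu_x = mu_y = 0.
(Any feasible point with x = 0 or y = 0 has f = 0 > -1296, so the minimum is not on those boundaries.)
min(-xy) = -1296 (i.e. max xy = 1296)
Multipliers: lambda = 36, mu_x = 0, mu_y = 0
Complementary slackness: lambda*(x + y - 72) = 36*(36 + 36 - 72) = 0, mu_x*x = 0*36 = 0, mu_y*y = 0*36 = 0. Satisfied.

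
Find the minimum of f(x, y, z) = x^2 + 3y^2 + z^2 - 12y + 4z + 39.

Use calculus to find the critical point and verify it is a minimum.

f(x,y,z) = x^2 + 3y^2 + z^2 - 12y + 4z + 39
df/dx = 2x + (0) = 0 => x = 0
df/dy = 6y + (-12) = 0 => y = 2
df/dz = 2z + (4) = 0 => z = -2
f(0,2,-2) = 1*(0)^2 + 3*(2)^2 + 1*(-2)^2 + -12*(2) + 4*(-2) + 39 = 23
Hessian is diagonal with entries 2, 6, 2 > 0, confirmed minimum.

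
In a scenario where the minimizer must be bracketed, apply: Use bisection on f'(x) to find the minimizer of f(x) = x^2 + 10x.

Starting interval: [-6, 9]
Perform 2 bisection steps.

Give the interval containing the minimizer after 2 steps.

Finding critical point of f(x) = x^2 + 10x using bisection on f'(x) = 2x + 10.
f'(x) = 0 when x = -5.
Starting interval: [-6, 9]
Step 1: mid = 3/2, f'(mid) = 13, new interval = [-6, 3/2]
Step 2: mid = -9/4, f'(mid) = 11/2, new interval = [-6, -9/4]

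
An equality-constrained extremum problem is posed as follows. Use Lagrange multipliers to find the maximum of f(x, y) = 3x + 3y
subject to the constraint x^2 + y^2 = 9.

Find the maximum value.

Set up Lagrange conditions: grad f = lambda * grad g
  3 = 2*lambda*x
  3 = 2*lambda*y
From these: x/y = 3/3, so x = 3t, y = 3t for some t.
Substitute into constraint: (3t)^2 + (3t)^2 = 9
  t^2 * 18 = 9
  t = sqrt(9/18)
Maximum = 3*x + 3*y = (3^2 + 3^2)*t = 18 * sqrt(9/18) = sqrt(162)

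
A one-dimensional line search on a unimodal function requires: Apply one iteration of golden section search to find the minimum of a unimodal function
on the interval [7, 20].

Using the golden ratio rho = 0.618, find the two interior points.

Golden section search on [7, 20].
Golden ratio rho = 0.618 (approx).
Interior points:
  x_1 = 7 + (1-0.618)*13 = 11.9660
  x_2 = 7 + 0.618*13 = 15.0340
Compare f(x_1) and f(x_2) to determine which subinterval to keep.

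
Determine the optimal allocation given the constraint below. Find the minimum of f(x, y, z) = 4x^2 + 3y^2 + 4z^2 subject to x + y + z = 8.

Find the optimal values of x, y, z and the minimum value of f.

Using Lagrange multipliers on f = 4x^2 + 3y^2 + 4z^2 with constraint x + y + z = 8:
Conditions: 2*4*x = lambda, 2*3*y = lambda, 2*4*z = lambda
So x = lambda/8, y = lambda/6, z = lambda/8
Substituting into constraint: lambda * (5/12) = 8
lambda = 96/5
x = 12/5, y = 16/5, z = 12/5
Minimum value = 384/5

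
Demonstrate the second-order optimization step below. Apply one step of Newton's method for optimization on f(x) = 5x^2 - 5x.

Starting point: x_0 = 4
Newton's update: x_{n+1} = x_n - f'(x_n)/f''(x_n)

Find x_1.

f(x) = 5x^2 - 5x
f'(x) = 10x + (-5), f''(x) = 10
Newton step: x_1 = x_0 - f'(x_0)/f''(x_0)
f'(4) = 35
x_1 = 4 - 35/10 = 1/2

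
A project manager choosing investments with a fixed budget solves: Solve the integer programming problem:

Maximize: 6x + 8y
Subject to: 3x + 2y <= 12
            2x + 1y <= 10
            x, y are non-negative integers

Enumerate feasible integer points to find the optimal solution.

Constraint 1: 3x + 2y <= 12
Constraint 2: 2x + 1y <= 10
Feasible x range (need y >= 0): 0 <= x <= min(12/3, 10/2) => x in {0, ..., 4}.
Enumerate feasible integer points row by row (the coefficient of y is 8 > 0, so for each x the largest feasible y gives the best value):
  x = 0: y <= min((12 - 3*0)/2, (10 - 2*0)/1) => y in {0, ..., 6}; best 6*0 + 8*6 = 48
  x = 1: y <= min((12 - 3*1)/2, (10 - 2*1)/1) => y in {0, ..., 4}; best 6*1 + 8*4 = 38
  x = 2: y <= min((12 - 3*2)/2, (10 - 2*2)/1) => y in {0, ..., 3}; best 6*2 + 8*3 = 36
  x = 3: y <= min((12 - 3*3)/2, (10 - 2*3)/1) => y in {0, ..., 1}; best 6*3 + 8*1 = 26
  x = 4: y <= min((12 - 3*4)/2, (10 - 2*4)/1) => y in {0}; best 6*4 + 8*0 = 24
The maximum 6x + 8y = 48 is achieved at x = 0, y = 6.
Check: 3*0 + 2*6 = 12 <= 12 and 2*0 + 1*6 = 6 <= 10.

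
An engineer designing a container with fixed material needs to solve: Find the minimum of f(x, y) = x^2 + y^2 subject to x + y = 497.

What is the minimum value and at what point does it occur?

Substitute y = 497 - x into f(x,y) = x^2 + y^2:
g(x) = x^2 + (497 - x)^2 = 2x^2 - 994x + 247009
g'(x) = 4x - 994 = 0  =>  x = 497/2
y = 497 - 497/2 = 497/2
Minimum value = (497/2)^2 + (497/2)^2 = 247009/2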